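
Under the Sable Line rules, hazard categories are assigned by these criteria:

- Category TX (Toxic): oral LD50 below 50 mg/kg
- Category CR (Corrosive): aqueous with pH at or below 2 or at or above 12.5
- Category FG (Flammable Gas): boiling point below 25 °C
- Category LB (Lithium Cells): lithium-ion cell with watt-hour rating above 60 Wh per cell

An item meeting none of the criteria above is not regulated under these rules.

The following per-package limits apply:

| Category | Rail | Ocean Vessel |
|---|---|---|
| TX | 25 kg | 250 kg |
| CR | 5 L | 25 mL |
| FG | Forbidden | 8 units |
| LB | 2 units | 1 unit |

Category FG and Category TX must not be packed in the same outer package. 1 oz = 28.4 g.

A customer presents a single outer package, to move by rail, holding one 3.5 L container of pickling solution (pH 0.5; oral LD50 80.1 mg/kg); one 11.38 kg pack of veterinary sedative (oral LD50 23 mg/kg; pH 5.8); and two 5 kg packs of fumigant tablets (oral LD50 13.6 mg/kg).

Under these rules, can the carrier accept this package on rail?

Yes

With pH 0.5 (≤ 2), the pickling solution falls in Category CR.
With oral LD50 23 mg/kg (< 50 mg/kg), the veterinary sedative falls in Category TX.
With oral LD50 13.6 mg/kg (< 50 mg/kg), the fumigant tablets fall in Category TX.
Category CR quantity: 3.5 L.
3.5 L is within the rail limit of 5 L for Category CR.
Category TX net quantity: 11.38 kg + (two 5 kg packs = 10 kg) = 21.38 kg.
21.38 kg ≤ 25 kg (rail limit, Category TX) — within limit.
The segregation rule (Category FG with Category TX) does not apply to Category CR with Category TX.
Every hazard category is within its rail limit and no segregation rule is violated.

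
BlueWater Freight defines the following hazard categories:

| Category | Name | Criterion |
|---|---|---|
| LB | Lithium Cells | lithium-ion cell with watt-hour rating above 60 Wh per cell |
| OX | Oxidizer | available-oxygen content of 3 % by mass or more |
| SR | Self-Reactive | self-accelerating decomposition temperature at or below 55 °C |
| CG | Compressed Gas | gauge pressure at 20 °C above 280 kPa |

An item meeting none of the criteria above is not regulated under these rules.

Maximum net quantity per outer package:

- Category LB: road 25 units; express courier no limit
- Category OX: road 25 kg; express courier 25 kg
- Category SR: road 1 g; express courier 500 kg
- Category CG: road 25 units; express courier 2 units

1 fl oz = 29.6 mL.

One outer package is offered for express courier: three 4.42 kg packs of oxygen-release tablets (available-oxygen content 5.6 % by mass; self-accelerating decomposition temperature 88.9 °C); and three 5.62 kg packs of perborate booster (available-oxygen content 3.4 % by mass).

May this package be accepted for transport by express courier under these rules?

With available-oxygen content 5.6 % by mass (≥ 3 % by mass), the oxygen-release tablets fall in Category OX.
Perborate booster: available-oxygen content 3.4 % by mass ≥ 3 % by mass → Category OX (Oxidizer).
Total Category OX: (three 4.42 kg packs = 13.26 kg) + (three 5.62 kg packs = 16.86 kg) = 30.12 kg.
30.12 kg exceeds the express courier limit of 25 kg for Category OX.

No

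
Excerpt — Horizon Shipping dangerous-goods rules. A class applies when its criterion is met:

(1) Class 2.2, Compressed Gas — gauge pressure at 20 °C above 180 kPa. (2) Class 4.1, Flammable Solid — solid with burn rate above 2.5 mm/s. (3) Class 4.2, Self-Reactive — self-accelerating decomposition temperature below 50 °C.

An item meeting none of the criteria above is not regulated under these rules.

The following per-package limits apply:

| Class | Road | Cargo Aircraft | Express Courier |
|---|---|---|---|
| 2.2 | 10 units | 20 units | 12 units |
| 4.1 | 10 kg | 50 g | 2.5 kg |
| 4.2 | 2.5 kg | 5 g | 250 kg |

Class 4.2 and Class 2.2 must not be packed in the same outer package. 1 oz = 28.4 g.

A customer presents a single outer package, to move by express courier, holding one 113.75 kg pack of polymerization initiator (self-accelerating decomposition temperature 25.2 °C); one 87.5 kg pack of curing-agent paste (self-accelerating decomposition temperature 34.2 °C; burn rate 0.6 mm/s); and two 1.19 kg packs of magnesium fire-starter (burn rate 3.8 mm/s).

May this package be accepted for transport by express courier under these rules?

Self-accelerating decomposition temperature 25.2 °C meets the Class 4.2 criterion (Self-Reactive), so the polymerization initiator is Class 4.2.
Self-accelerating decomposition temperature 34.2 °C meets the Class 4.2 criterion (Self-Reactive), so the curing-agent paste is Class 4.2.
The magnesium fire-starter has burn rate 3.8 mm/s, which is > 2.5 mm/s, so it is Class 4.1 (Flammable Solid).
Total Class 4.2: 113.75 kg + 87.5 kg = 201.25 kg.
201.25 kg is within the express courier limit of 250 kg for Class 4.2.
Class 4.1 quantity: two 1.19 kg packs = 2.38 kg.
2.38 kg ≤ 2.5 kg (express courier limit, Class 4.1) — within limit.
The segregation rule (Class 4.2 with Class 2.2) does not apply to Class 4.2 with Class 4.1.
Every hazard class is within its express courier limit and no segregation rule is violated.

Yes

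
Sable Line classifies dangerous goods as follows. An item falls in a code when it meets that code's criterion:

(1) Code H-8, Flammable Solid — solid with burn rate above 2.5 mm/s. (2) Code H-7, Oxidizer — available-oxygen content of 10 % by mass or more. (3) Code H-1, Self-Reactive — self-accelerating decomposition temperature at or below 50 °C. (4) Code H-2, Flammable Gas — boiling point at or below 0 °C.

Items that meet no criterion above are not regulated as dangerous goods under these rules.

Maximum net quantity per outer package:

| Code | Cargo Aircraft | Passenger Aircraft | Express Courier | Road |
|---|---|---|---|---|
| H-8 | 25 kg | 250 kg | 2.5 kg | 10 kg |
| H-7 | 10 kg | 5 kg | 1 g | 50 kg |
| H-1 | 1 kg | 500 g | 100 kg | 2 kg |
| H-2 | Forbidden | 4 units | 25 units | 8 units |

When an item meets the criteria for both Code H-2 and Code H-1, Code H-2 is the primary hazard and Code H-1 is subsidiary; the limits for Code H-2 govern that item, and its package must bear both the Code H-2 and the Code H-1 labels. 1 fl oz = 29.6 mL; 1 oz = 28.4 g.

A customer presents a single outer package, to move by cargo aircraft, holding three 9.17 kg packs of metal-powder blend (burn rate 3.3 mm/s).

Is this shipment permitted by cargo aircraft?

No

Metal-powder blend: burn rate 3.3 mm/s > 2.5 mm/s → Code H-8 (Flammable Solid).
Code H-8 quantity: three 9.17 kg packs = 27.51 kg.
That exceeds the Code H-8 cargo aircraft limit of 25 kg.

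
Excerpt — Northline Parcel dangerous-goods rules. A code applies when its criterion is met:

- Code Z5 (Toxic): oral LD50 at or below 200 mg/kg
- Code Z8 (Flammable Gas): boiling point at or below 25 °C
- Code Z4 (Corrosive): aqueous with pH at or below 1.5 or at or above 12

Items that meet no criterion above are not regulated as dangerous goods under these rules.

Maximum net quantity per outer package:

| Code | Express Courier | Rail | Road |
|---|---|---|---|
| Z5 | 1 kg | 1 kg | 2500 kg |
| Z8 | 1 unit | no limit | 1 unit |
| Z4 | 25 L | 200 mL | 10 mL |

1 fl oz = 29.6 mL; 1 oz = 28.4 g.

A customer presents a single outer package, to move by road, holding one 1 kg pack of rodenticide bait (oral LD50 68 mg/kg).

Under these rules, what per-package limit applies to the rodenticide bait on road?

The rodenticide bait has oral LD50 68 mg/kg, which is ≤ 200 mg/kg, so it is Code Z5 (Toxic).
The road limit for Code Z5 is 2500 kg.

2500 kg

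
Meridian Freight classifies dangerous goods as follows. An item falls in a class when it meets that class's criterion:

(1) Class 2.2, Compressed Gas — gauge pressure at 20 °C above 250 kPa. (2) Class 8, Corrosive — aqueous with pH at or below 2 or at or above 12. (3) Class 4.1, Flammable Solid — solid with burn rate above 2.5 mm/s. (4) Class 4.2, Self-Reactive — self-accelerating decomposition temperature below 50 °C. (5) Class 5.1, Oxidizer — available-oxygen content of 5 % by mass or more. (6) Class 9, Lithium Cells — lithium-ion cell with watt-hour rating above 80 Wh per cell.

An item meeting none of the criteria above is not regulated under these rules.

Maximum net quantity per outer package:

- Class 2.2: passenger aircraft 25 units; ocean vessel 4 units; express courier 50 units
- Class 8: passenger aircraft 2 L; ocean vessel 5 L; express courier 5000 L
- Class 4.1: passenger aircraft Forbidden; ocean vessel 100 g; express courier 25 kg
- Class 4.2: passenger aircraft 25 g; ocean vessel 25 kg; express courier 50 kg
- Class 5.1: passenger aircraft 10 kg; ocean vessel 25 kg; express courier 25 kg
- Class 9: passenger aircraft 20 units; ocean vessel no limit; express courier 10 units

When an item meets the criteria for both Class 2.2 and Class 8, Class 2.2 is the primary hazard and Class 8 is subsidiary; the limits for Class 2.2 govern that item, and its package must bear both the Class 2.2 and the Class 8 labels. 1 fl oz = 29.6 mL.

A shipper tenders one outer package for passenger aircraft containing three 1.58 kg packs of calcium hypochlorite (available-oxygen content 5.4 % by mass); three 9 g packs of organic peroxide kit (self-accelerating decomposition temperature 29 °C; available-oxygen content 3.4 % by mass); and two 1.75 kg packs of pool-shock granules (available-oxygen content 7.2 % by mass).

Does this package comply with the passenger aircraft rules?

No

Calcium hypochlorite: available-oxygen content 5.4 % by mass ≥ 5 % by mass → Class 5.1 (Oxidizer).
Self-accelerating decomposition temperature 29 °C meets the Class 4.2 criterion (Self-Reactive), so the organic peroxide kit is Class 4.2.
The pool-shock granules have available-oxygen content 7.2 % by mass, which is ≥ 5 % by mass, so they are Class 5.1 (Oxidizer).
Total Class 5.1: (three 1.58 kg packs = 4.74 kg) + (two 1.75 kg packs = 3.5 kg) = 8.24 kg.
8.24 kg is within the passenger aircraft limit of 10 kg for Class 5.1.
Class 4.2 quantity: three 9 g packs = 27 g.
27 g exceeds the passenger aircraft limit of 25 g for Class 4.2.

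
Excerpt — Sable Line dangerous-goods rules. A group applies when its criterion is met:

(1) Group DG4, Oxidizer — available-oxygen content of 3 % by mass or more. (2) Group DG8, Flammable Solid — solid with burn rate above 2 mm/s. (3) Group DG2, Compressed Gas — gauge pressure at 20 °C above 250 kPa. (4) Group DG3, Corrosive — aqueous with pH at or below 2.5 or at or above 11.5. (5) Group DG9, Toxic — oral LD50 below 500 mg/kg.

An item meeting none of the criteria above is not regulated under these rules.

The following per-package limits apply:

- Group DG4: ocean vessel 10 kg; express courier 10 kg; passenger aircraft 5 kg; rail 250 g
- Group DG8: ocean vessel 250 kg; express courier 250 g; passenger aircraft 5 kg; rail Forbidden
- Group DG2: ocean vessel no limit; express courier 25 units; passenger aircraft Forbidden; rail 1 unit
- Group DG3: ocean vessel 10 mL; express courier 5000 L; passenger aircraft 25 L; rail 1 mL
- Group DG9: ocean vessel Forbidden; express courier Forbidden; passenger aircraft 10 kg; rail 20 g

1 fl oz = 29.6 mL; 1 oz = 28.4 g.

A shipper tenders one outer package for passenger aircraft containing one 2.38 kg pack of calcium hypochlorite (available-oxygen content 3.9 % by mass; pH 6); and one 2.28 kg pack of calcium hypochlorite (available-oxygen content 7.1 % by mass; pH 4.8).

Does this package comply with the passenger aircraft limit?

Yes

Available-oxygen content 3.9 % by mass meets the Group DG4 criterion (Oxidizer), so the calcium hypochlorite is Group DG4.
Available-oxygen content 7.1 % by mass meets the Group DG4 criterion (Oxidizer), so the calcium hypochlorite is Group DG4.
Group DG4 net quantity: 2.38 kg + 2.28 kg = 4.66 kg.
4.66 kg ≤ 5 kg (passenger aircraft limit, Group DG4) — within limit.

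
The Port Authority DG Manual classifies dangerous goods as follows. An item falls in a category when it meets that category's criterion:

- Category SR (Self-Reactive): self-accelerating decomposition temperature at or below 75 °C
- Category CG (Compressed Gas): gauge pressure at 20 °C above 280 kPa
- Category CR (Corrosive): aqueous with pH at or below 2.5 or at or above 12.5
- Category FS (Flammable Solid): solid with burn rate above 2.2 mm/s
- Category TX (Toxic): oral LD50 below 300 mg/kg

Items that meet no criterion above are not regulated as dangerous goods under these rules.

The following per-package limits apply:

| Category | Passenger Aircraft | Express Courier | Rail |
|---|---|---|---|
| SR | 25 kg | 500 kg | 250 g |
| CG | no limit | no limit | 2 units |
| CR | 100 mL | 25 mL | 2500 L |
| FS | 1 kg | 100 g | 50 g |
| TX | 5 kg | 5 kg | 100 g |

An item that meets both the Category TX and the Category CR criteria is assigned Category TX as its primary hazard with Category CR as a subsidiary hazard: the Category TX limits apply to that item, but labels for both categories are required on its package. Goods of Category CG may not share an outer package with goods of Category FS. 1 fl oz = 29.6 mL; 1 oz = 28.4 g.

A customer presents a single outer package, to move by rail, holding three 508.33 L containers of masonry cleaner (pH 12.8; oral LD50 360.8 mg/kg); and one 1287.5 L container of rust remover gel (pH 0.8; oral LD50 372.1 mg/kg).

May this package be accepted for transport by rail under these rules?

Masonry cleaner: pH 12.8 ≥ 12.5 → Category CR (Corrosive).
The rust remover gel has pH 0.8, which is ≤ 2.5, so it is Category CR (Corrosive).
Total Category CR: (three 508.33 L containers = 1524.99 L) + 1287.5 L = 2812.49 L.
2812.49 L exceeds the rail limit of 2500 L for Category CR.

No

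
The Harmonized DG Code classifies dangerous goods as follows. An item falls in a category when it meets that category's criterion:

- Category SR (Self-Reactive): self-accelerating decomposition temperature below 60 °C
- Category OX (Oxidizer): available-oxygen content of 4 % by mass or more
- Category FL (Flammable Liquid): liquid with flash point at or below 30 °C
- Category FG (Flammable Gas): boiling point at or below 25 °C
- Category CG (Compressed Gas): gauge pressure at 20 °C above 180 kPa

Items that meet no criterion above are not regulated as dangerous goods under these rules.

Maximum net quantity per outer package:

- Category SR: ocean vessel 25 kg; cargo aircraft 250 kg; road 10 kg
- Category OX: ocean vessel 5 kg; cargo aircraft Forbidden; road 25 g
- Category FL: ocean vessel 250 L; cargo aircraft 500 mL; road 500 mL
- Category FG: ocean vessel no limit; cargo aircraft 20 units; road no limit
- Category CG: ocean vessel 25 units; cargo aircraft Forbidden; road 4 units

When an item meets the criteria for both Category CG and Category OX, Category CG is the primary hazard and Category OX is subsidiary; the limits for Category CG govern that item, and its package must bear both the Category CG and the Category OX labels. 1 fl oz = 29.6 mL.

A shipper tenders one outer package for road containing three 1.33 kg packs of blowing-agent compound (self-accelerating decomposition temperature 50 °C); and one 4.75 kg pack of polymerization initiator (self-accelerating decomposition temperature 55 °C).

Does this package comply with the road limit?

Blowing-agent compound: self-accelerating decomposition temperature 50 °C < 60 °C → Category SR (Self-Reactive).
Polymerization initiator: self-accelerating decomposition temperature 55 °C < 60 °C → Category SR (Self-Reactive).
Category SR net quantity: (three 1.33 kg packs = 3.99 kg) + 4.75 kg = 8.74 kg.
That is within the Category SR road limit of 10 kg.

Yes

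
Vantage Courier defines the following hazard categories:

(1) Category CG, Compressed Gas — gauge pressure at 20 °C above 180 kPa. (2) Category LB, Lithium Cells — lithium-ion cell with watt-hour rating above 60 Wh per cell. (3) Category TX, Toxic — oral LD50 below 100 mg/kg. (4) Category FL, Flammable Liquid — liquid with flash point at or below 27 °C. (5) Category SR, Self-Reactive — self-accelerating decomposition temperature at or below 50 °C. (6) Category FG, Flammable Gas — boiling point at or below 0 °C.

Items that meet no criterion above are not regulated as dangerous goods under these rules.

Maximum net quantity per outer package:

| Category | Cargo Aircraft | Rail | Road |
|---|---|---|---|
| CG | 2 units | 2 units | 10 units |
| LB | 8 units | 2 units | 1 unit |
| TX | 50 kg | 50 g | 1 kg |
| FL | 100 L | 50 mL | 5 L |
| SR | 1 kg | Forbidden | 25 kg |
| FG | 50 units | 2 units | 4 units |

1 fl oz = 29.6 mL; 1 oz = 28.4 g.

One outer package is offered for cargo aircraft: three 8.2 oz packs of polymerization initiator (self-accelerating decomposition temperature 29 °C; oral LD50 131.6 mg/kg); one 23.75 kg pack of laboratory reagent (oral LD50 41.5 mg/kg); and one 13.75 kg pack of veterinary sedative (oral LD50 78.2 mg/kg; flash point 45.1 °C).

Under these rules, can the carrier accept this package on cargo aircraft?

Yes

Self-accelerating decomposition temperature 29 °C meets the Category SR criterion (Self-Reactive), so the polymerization initiator is Category SR.
Laboratory reagent: oral LD50 41.5 mg/kg < 100 mg/kg → Category TX (Toxic).
Veterinary sedative: oral LD50 78.2 mg/kg < 100 mg/kg → Category TX (Toxic).
Category TX net quantity: 23.75 kg + 13.75 kg = 37.5 kg.
37.5 kg is within the cargo aircraft limit of 50 kg for Category TX.
Category SR quantity: three 8.2 oz packs = 698.64 g.
That is within the Category SR cargo aircraft limit of 1 kg.
Every hazard category is within its cargo aircraft limit and no segregation rule is violated.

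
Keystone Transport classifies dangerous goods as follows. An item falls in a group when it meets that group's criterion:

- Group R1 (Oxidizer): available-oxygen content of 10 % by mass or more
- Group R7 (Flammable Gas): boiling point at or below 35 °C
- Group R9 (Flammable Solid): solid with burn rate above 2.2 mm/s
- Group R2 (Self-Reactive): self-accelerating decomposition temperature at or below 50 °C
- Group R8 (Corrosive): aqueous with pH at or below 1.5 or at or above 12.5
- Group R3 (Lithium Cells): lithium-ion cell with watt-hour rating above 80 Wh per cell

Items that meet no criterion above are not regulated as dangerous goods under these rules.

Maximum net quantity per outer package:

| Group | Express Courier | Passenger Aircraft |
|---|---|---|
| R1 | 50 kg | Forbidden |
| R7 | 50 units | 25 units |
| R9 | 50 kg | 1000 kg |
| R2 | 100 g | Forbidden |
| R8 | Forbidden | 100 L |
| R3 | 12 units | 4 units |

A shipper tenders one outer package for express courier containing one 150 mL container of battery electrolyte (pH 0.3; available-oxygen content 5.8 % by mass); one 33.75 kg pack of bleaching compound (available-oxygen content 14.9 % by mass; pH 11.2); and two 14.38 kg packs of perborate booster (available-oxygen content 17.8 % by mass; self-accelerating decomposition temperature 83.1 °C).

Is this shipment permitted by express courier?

No

The battery electrolyte has pH 0.3, which is ≤ 1.5, so it is Group R8 (Corrosive).
The bleaching compound has available-oxygen content 14.9 % by mass, which is ≥ 10 % by mass, so it is Group R1 (Oxidizer).
The perborate booster has available-oxygen content 17.8 % by mass, which is ≥ 10 % by mass, so it is Group R1 (Oxidizer).
Total Group R1: 33.75 kg + (two 14.38 kg packs = 28.76 kg) = 62.51 kg.
That exceeds the Group R1 express courier limit of 50 kg.
Group R8 quantity: 150 mL.
By express courier, Group R8 is Forbidden regardless of quantity.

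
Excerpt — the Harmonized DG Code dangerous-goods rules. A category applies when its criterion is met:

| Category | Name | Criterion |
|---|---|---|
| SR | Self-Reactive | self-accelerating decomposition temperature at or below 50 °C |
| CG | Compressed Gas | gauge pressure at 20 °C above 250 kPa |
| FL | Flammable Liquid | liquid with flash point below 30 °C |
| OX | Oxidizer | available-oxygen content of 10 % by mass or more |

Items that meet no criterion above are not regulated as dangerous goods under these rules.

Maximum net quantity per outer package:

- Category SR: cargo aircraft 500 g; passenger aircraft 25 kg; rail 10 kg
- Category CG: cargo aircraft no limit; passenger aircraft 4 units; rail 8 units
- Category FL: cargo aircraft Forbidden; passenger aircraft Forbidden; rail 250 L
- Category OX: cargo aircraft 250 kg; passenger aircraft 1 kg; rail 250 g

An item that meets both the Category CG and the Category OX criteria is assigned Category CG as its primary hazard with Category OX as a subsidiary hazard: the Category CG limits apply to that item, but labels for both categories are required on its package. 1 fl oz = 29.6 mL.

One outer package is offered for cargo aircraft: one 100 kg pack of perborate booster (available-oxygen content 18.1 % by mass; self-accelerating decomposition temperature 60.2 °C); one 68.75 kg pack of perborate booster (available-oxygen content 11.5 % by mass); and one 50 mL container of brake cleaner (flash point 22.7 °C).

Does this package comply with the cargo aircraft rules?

Available-oxygen content 18.1 % by mass meets the Category OX criterion (Oxidizer), so the perborate booster is Category OX.
Available-oxygen content 11.5 % by mass meets the Category OX criterion (Oxidizer), so the perborate booster is Category OX.
The brake cleaner has flash point 22.7 °C, which is < 30 °C, so it is Category FL (Flammable Liquid).
Category FL quantity: 50 mL.
Category FL is Forbidden by cargo aircraft.
Total Category OX: 100 kg + 68.75 kg = 168.75 kg.
That is within the Category OX cargo aircraft limit of 250 kg.

No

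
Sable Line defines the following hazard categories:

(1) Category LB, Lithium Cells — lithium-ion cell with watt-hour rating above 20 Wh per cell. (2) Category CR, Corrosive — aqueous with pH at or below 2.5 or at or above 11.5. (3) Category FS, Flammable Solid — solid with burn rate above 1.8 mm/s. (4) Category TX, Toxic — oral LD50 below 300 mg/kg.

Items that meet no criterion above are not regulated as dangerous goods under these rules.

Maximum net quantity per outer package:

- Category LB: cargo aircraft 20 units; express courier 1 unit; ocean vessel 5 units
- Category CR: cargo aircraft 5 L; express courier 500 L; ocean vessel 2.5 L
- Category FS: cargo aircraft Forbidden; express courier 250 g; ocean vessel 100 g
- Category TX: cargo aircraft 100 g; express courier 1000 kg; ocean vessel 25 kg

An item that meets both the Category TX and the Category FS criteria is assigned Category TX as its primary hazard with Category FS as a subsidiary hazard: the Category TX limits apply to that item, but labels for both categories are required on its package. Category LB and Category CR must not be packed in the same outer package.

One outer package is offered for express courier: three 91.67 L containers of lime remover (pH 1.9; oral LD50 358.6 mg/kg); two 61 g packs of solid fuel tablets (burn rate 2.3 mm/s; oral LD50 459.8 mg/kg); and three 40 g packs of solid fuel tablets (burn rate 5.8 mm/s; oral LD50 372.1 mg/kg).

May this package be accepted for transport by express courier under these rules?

Yes

With pH 1.9 (≤ 2.5), the lime remover falls in Category CR.
The solid fuel tablets have burn rate 2.3 mm/s, which is > 1.8 mm/s, so they are Category FS (Flammable Solid).
With burn rate 5.8 mm/s (> 1.8 mm/s), the solid fuel tablets fall in Category FS.
Total Category FS: (two 61 g packs = 122 g) + (three 40 g packs = 120 g) = 242 g.
242 g ≤ 250 g (express courier limit, Category FS) — within limit.
Category CR quantity: three 91.67 L containers = 275.01 L.
275.01 L is within the express courier limit of 500 L for Category CR.
The segregation rule (Category LB with Category CR) does not apply to Category FS with Category CR.
Every hazard category is within its express courier limit and no segregation rule is violated.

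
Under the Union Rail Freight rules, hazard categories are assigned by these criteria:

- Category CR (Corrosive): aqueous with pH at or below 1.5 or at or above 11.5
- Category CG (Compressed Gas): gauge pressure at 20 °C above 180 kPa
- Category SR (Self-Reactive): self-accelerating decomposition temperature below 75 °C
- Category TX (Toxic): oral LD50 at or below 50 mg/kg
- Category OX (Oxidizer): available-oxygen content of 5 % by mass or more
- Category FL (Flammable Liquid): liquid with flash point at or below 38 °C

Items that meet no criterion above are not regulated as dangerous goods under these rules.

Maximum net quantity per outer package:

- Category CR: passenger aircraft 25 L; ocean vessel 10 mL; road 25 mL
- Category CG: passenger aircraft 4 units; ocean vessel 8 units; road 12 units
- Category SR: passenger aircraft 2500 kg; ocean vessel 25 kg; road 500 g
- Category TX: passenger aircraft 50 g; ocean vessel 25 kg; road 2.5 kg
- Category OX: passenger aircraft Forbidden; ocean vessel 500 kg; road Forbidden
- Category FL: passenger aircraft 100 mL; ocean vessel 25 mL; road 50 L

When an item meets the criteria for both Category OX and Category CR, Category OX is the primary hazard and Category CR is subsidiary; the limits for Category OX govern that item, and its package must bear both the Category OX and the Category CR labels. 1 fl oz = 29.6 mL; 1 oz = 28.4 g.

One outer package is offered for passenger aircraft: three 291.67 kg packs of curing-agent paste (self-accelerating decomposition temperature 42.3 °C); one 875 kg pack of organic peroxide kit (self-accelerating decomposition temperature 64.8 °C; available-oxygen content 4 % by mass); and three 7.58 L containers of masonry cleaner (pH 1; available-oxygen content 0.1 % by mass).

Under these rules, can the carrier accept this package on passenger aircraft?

With self-accelerating decomposition temperature 42.3 °C (< 75 °C), the curing-agent paste falls in Category SR.
Organic peroxide kit: self-accelerating decomposition temperature 64.8 °C < 75 °C → Category SR (Self-Reactive).
pH 1 meets the Category CR criterion (Corrosive), so the masonry cleaner is Category CR.
Total Category SR: (three 291.67 kg packs = 875.01 kg) + 875 kg = 1750.01 kg.
That is within the Category SR passenger aircraft limit of 2500 kg.
Category CR quantity: three 7.58 L containers = 22.74 L.
That is within the Category CR passenger aircraft limit of 25 L.
Every hazard category is within its passenger aircraft limit and no segregation rule is violated.

Yes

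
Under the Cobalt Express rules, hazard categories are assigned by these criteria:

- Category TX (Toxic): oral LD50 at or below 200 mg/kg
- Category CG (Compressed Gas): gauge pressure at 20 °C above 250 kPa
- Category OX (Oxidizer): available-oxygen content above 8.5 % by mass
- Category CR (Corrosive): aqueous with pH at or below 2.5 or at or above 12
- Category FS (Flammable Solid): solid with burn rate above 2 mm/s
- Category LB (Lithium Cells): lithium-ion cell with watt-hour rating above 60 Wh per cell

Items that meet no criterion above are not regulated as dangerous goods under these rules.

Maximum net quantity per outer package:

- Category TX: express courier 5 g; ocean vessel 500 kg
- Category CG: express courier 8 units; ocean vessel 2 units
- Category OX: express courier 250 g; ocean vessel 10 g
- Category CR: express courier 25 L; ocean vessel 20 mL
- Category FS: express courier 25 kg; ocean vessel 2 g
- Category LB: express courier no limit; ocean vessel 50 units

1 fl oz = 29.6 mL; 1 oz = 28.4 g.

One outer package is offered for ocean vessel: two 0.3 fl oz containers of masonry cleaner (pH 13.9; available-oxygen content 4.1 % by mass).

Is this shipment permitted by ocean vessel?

Yes

The masonry cleaner has pH 13.9, which is ≥ 12, so it is Category CR (Corrosive).
Category CR quantity: two 0.3 fl oz containers = 17.76 mL.
That is within the Category CR ocean vessel limit of 20 mL.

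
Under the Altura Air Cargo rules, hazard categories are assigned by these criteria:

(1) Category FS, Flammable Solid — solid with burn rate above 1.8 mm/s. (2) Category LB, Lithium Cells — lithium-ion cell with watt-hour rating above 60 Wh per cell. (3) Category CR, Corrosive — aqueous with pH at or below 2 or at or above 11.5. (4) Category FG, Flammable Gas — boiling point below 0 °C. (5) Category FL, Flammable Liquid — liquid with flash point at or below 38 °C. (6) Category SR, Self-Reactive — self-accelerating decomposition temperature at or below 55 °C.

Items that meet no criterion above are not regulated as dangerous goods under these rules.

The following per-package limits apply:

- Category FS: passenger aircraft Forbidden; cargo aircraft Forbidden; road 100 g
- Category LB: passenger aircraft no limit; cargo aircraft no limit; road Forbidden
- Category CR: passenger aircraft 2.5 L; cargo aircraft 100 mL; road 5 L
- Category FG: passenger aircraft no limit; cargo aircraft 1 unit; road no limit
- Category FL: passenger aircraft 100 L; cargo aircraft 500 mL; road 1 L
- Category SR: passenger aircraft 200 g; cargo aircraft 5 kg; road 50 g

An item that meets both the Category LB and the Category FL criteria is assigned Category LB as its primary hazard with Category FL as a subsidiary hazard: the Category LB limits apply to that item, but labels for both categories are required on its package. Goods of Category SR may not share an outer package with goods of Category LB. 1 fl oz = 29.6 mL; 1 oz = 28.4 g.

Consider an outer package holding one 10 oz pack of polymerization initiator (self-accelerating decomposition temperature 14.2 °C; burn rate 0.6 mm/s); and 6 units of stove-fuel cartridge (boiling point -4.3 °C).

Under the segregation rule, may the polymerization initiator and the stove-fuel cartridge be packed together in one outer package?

Yes

Polymerization initiator: self-accelerating decomposition temperature 14.2 °C ≤ 55 °C → Category SR (Self-Reactive).
Stove-fuel cartridge: boiling point -4.3 °C < 0 °C → Category FG (Flammable Gas).
No segregation rule bars Category SR with Category FG.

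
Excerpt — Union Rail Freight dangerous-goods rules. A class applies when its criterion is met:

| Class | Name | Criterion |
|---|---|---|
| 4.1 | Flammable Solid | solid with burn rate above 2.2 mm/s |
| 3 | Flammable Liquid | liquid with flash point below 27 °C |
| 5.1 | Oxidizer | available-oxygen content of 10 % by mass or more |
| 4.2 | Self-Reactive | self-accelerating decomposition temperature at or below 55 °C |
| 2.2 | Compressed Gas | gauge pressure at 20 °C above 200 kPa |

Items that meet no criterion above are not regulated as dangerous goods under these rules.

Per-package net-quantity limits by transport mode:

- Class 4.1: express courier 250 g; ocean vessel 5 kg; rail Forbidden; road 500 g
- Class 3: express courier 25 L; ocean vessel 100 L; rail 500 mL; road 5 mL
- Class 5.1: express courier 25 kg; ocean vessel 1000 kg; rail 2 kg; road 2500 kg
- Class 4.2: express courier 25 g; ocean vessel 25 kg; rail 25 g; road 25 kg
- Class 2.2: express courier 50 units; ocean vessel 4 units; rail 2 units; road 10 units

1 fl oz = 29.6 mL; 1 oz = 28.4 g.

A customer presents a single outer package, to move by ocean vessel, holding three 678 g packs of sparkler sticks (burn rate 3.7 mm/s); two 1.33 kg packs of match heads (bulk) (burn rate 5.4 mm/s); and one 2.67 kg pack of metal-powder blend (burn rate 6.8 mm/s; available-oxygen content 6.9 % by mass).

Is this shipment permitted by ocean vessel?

No

With burn rate 3.7 mm/s (> 2.2 mm/s), the sparkler sticks fall in Class 4.1.
Burn rate 5.4 mm/s meets the Class 4.1 criterion (Flammable Solid), so the match heads (bulk) are Class 4.1.
With burn rate 6.8 mm/s (> 2.2 mm/s), the metal-powder blend falls in Class 4.1.
Class 4.1 net quantity: (three 678 g packs = 2.034 kg) + (two 1.33 kg packs = 2.66 kg) + 2.67 kg = 7.364 kg.
That exceeds the Class 4.1 ocean vessel limit of 5 kg.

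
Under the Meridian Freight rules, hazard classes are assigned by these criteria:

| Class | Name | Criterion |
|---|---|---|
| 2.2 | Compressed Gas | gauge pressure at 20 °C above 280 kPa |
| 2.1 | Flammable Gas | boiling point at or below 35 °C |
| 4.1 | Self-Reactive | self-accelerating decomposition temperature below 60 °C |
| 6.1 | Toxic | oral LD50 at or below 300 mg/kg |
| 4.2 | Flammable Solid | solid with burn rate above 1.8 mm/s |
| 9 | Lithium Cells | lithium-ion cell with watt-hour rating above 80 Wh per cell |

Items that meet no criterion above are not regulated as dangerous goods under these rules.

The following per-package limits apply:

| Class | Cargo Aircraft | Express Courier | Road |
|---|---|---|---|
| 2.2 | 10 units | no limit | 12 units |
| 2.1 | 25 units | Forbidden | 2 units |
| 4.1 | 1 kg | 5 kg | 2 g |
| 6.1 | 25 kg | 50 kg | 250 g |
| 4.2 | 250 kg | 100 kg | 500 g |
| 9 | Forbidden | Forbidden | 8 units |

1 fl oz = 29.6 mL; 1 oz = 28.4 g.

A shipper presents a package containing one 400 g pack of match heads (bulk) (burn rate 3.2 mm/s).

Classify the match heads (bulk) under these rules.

Class 4.2

With burn rate 3.2 mm/s (> 1.8 mm/s), the match heads (bulk) fall in Class 4.2.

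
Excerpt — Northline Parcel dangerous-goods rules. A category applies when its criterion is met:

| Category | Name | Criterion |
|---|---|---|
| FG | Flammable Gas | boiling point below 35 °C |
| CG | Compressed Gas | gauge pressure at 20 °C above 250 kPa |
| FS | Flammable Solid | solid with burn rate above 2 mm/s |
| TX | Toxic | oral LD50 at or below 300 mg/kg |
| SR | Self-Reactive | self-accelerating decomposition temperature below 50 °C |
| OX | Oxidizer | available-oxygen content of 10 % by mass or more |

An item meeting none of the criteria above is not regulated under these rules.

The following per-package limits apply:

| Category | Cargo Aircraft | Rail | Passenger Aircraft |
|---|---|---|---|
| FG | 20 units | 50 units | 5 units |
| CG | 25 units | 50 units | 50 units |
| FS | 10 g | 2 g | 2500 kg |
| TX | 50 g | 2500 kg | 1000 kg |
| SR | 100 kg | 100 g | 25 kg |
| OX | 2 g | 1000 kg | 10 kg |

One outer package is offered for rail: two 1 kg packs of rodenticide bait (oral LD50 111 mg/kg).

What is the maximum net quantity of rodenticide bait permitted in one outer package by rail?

With oral LD50 111 mg/kg (≤ 300 mg/kg), the rodenticide bait falls in Category TX.
The rail limit for Category TX is 2500 kg.

2500 kg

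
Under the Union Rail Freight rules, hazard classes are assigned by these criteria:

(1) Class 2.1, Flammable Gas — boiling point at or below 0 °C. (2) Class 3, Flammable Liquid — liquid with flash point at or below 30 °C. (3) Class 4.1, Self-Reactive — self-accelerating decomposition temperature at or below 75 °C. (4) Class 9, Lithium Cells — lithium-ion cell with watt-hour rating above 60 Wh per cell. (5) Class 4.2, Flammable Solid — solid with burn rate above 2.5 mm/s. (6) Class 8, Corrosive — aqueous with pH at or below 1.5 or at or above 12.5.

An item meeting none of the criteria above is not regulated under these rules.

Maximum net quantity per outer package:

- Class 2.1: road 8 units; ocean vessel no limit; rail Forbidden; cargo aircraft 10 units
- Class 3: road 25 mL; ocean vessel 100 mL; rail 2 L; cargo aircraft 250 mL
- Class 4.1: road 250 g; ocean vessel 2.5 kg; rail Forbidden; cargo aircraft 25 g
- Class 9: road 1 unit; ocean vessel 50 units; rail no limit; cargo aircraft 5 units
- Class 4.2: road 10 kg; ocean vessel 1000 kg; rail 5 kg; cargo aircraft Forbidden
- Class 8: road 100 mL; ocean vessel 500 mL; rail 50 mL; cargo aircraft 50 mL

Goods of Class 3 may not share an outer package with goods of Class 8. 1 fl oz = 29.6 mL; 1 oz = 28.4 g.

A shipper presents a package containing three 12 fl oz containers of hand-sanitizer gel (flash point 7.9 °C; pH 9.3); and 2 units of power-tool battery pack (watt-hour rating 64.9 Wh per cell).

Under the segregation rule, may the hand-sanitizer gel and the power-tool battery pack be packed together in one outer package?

Hand-sanitizer gel: flash point 7.9 °C ≤ 30 °C → Class 3 (Flammable Liquid).
With watt-hour rating 64.9 Wh per cell (> 60 Wh per cell), the power-tool battery pack falls in Class 9.
No segregation rule bars Class 3 with Class 9.

Yes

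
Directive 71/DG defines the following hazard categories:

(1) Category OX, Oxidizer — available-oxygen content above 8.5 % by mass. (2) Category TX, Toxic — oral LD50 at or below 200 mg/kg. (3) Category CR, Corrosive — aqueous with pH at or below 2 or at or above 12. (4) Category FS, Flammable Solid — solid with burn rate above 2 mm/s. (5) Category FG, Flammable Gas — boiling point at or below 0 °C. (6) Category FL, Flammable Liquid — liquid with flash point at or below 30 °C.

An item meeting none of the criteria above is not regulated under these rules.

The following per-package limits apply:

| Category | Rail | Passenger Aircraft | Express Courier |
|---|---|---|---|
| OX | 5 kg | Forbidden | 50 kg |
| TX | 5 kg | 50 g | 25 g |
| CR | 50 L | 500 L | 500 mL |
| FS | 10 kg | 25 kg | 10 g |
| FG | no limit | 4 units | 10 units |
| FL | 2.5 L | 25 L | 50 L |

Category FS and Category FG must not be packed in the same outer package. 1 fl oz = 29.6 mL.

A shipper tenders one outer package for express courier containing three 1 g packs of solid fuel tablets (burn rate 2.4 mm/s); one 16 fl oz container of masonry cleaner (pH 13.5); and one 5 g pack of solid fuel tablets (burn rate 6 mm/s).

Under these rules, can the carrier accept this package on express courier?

Yes

The solid fuel tablets have burn rate 2.4 mm/s, which is > 2 mm/s, so they are Category FS (Flammable Solid).
Masonry cleaner: pH 13.5 ≥ 12 → Category CR (Corrosive).
With burn rate 6 mm/s (> 2 mm/s), the solid fuel tablets fall in Category FS.
Category FS net quantity: (three 1 g packs = 3 g) + 5 g = 8 g.
That is within the Category FS express courier limit of 10 g.
Category CR quantity: one 16 fl oz container = 473.6 mL.
That is within the Category CR express courier limit of 500 mL.
The segregation rule (Category FS with Category FG) does not apply to Category FS with Category CR.
Every hazard category is within its express courier limit and no segregation rule is violated.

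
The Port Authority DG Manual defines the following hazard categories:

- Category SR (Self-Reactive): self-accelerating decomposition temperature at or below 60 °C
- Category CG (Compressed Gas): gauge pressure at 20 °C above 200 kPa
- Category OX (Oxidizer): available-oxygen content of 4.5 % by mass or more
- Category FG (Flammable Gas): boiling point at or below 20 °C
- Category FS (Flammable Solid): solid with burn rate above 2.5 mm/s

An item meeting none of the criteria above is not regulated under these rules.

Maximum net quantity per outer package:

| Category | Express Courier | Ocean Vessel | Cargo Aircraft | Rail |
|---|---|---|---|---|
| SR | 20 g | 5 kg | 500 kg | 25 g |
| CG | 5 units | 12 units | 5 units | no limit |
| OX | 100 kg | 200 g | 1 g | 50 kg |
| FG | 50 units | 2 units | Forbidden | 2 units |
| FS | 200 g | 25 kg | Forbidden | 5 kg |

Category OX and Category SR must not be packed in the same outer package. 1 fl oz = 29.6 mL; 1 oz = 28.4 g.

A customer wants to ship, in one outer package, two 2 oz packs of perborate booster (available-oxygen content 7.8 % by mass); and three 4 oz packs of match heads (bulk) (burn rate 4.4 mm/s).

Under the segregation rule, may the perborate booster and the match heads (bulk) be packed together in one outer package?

Yes

Perborate booster: available-oxygen content 7.8 % by mass ≥ 4.5 % by mass → Category OX (Oxidizer).
Match heads (bulk): burn rate 4.4 mm/s > 2.5 mm/s → Category FS (Flammable Solid).
No segregation rule bars Category OX with Category FS.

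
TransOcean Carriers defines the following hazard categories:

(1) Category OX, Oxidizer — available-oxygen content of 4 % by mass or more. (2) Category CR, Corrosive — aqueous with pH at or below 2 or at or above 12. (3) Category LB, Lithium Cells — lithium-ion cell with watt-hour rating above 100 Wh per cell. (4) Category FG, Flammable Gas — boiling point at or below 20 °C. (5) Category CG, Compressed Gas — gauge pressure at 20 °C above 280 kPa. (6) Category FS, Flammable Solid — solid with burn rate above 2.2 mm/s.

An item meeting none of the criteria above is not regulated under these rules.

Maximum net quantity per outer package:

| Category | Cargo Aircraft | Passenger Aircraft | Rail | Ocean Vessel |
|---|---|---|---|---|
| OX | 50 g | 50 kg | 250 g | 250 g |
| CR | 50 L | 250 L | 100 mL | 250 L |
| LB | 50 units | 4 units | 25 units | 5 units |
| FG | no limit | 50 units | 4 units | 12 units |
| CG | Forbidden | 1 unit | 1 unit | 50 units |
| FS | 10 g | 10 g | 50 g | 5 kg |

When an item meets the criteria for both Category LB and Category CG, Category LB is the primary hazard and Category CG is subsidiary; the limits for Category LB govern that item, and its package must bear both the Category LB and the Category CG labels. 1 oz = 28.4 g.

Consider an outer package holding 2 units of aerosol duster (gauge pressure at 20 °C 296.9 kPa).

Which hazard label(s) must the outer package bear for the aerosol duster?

Gauge pressure at 20 °C 296.9 kPa meets the Category CG criterion (Compressed Gas), so the aerosol duster is Category CG.
Only the Category CG label is required.

Category CG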